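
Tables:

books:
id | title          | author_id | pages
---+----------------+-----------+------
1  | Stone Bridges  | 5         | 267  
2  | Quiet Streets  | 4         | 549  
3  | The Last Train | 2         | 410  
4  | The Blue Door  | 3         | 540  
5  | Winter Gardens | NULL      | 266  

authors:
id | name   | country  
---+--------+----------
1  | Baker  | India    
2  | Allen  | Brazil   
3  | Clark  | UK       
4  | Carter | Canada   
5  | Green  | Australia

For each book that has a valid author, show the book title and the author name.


INNER JOIN keeps only books rows whose author_id matches an id in authors. Walk through each book:
  - book 1 (Stone Bridges): author_id=5 -> matches Green
  - book 2 (Quiet Streets): author_id=4 -> matches Carter
  - book 3 (The Last Train): author_id=2 -> matches Allen
  - book 4 (The Blue Door): author_id=3 -> matches Clark
  - book 5 (Winter Gardens): author_id=NULL, no match -> dropped
So 1 of 5 rows is dropped.

SQL:
SELECT a.title, b.name AS author
FROM books a
INNER JOIN authors b ON a.author_id = b.id

Result:
title          | author
---------------+-------
Stone Bridges  | Green 
Quiet Streets  | Carter
The Last Train | Allen 
The Blue Door  | Clark 


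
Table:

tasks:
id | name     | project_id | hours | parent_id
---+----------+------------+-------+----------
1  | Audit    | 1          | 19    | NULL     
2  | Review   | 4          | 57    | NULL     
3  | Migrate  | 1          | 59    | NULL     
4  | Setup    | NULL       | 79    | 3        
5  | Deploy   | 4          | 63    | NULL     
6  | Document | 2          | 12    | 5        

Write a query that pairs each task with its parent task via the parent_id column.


This is a self-join: tasks is joined to a second copy of itself, matching each row's parent_id to another row's id. Use LEFT JOIN so rows with parent_id=NULL are kept.
  - task 1 (Audit): parent_id=NULL -> NULL
  - task 2 (Review): parent_id=NULL -> NULL
  - task 3 (Migrate): parent_id=NULL -> NULL
  - task 4 (Setup): parent_id=3 -> Migrate
  - task 5 (Deploy): parent_id=NULL -> NULL
  - task 6 (Document): parent_id=5 -> Deploy

SQL:
SELECT a.name AS item, b.name AS parent
FROM tasks a
LEFT JOIN tasks b ON a.parent_id = b.id

Result:
item     | parent 
---------+--------
Audit    | NULL   
Review   | NULL   
Migrate  | NULL   
Setup    | Migrate
Deploy   | NULL   
Document | Deploy 


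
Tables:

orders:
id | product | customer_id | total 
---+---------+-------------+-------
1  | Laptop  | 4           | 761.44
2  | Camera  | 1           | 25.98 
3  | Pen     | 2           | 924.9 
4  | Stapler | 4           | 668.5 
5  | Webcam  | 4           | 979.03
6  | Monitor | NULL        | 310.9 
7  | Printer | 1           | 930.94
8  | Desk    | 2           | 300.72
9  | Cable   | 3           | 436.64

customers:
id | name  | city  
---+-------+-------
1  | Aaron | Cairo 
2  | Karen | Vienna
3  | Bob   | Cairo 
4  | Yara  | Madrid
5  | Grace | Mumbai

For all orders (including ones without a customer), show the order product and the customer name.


LEFT JOIN keeps every row from orders (the left table); where customer_id has no match in customers, the customer columns become NULL. Walk through each order:
  - order 1 (Laptop): customer_id=4 -> matches Yara
  - order 2 (Camera): customer_id=1 -> matches Aaron
  - order 3 (Pen): customer_id=2 -> matches Karen
  - order 4 (Stapler): customer_id=4 -> matches Yara
  - order 5 (Webcam): customer_id=4 -> matches Yara
  - order 6 (Monitor): customer_id=NULL, no match -> kept with NULL
  - order 7 (Printer): customer_id=1 -> matches Aaron
  - order 8 (Desk): customer_id=2 -> matches Karen
  - order 9 (Cable): customer_id=3 -> matches Bob
All 9 rows appear; 1 has NULL customer.

SQL:
SELECT a.product, b.name AS customer
FROM orders a
LEFT JOIN customers b ON a.customer_id = b.id

Result:
product | customer
--------+---------
Laptop  | Yara    
Camera  | Aaron   
Pen     | Karen   
Stapler | Yara    
Webcam  | Yara    
Monitor | NULL    
Printer | Aaron   
Desk    | Karen   
Cable   | Bob     


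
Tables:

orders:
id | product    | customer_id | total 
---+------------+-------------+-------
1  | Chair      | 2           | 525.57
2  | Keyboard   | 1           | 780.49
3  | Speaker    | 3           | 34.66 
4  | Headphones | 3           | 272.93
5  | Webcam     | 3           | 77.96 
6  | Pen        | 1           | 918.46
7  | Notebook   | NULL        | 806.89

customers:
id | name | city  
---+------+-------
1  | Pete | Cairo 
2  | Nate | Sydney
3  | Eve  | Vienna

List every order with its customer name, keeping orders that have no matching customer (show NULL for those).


LEFT JOIN keeps every row from orders (the left table); where customer_id has no match in customers, the customer columns become NULL. Walk through each order:
  - order 1 (Chair): customer_id=2 -> matches Nate
  - order 2 (Keyboard): customer_id=1 -> matches Pete
  - order 3 (Speaker): customer_id=3 -> matches Eve
  - order 4 (Headphones): customer_id=3 -> matches Eve
  - order 5 (Webcam): customer_id=3 -> matches Eve
  - order 6 (Pen): customer_id=1 -> matches Pete
  - order 7 (Notebook): customer_id=NULL, no match -> kept with NULL
All 7 rows appear; 1 has NULL customer.

SQL:
SELECT a.product, b.name AS customer
FROM orders a
LEFT JOIN customers b ON a.customer_id = b.id

Result:
product    | customer
-----------+---------
Chair      | Nate    
Keyboard   | Pete    
Speaker    | Eve     
Headphones | Eve     
Webcam     | Eve     
Pen        | Pete    
Notebook   | NULL    


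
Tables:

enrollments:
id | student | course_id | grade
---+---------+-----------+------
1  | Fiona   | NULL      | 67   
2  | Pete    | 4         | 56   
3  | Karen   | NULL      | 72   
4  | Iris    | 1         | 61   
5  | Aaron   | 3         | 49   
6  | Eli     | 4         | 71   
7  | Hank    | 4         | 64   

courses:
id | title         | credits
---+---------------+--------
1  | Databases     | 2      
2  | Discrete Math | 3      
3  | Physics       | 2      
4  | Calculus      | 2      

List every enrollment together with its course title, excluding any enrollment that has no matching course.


INNER JOIN keeps only enrollments rows whose course_id matches an id in courses. Walk through each enrollment:
  - enrollment 1 (Fiona): course_id=NULL, no match -> dropped
  - enrollment 2 (Pete): course_id=4 -> matches Calculus
  - enrollment 3 (Karen): course_id=NULL, no match -> dropped
  - enrollment 4 (Iris): course_id=1 -> matches Databases
  - enrollment 5 (Aaron): course_id=3 -> matches Physics
  - enrollment 6 (Eli): course_id=4 -> matches Calculus
  - enrollment 7 (Hank): course_id=4 -> matches Calculus
So 2 of 7 rows are dropped.

SQL:
SELECT a.student, b.title AS course
FROM enrollments a
INNER JOIN courses b ON a.course_id = b.id

Result:
student | course   
--------+----------
Pete    | Calculus 
Iris    | Databases
Aaron   | Physics  
Eli     | Calculus 
Hank    | Calculus 


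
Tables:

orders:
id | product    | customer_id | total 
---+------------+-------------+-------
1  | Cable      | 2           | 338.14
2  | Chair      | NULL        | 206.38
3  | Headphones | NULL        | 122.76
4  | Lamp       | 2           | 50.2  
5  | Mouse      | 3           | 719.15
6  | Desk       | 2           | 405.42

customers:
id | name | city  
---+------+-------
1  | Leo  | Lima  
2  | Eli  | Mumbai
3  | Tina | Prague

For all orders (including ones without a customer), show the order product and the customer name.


LEFT JOIN keeps every row from orders (the left table); where customer_id has no match in customers, the customer columns become NULL. Walk through each order:
  - order 1 (Cable): customer_id=2 -> matches Eli
  - order 2 (Chair): customer_id=NULL, no match -> kept with NULL
  - order 3 (Headphones): customer_id=NULL, no match -> kept with NULL
  - order 4 (Lamp): customer_id=2 -> matches Eli
  - order 5 (Mouse): customer_id=3 -> matches Tina
  - order 6 (Desk): customer_id=2 -> matches Eli
All 6 rows appear; 2 have NULL customer.

SQL:
SELECT a.product, b.name AS customer
FROM orders a
LEFT JOIN customers b ON a.customer_id = b.id

Result:
product    | customer
-----------+---------
Cable      | Eli     
Chair      | NULL    
Headphones | NULL    
Lamp       | Eli     
Mouse      | Tina    
Desk       | Eli     


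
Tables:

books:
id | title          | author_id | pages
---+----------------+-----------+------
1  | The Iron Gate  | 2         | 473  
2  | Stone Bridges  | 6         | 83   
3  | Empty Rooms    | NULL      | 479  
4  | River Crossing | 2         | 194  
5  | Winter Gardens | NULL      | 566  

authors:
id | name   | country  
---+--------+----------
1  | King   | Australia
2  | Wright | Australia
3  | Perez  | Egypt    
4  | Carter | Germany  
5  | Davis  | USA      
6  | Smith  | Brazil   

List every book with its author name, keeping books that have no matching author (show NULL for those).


LEFT JOIN keeps every row from books (the left table); where author_id has no match in authors, the author columns become NULL. Walk through each book:
  - book 1 (The Iron Gate): author_id=2 -> matches Wright
  - book 2 (Stone Bridges): author_id=6 -> matches Smith
  - book 3 (Empty Rooms): author_id=NULL, no match -> kept with NULL
  - book 4 (River Crossing): author_id=2 -> matches Wright
  - book 5 (Winter Gardens): author_id=NULL, no match -> kept with NULL
All 5 rows appear; 2 have NULL author.

SQL:
SELECT a.title, b.name AS author
FROM books a
LEFT JOIN authors b ON a.author_id = b.id

Result:
title          | author
---------------+-------
The Iron Gate  | Wright
Stone Bridges  | Smith 
Empty Rooms    | NULL  
River Crossing | Wright
Winter Gardens | NULL  


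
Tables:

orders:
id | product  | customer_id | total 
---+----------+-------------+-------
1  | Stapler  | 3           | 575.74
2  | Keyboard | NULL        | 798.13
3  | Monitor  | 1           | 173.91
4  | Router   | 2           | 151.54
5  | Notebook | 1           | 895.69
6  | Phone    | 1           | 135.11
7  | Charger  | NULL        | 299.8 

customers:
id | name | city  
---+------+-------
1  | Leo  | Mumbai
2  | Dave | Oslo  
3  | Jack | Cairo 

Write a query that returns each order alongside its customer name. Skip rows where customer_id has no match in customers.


INNER JOIN keeps only orders rows whose customer_id matches an id in customers. Walk through each order:
  - order 1 (Stapler): customer_id=3 -> matches Jack
  - order 2 (Keyboard): customer_id=NULL, no match -> dropped
  - order 3 (Monitor): customer_id=1 -> matches Leo
  - order 4 (Router): customer_id=2 -> matches Dave
  - order 5 (Notebook): customer_id=1 -> matches Leo
  - order 6 (Phone): customer_id=1 -> matches Leo
  - order 7 (Charger): customer_id=NULL, no match -> dropped
So 2 of 7 rows are dropped.

SQL:
SELECT a.product, b.name AS customer
FROM orders a
INNER JOIN customers b ON a.customer_id = b.id

Result:
product  | customer
---------+---------
Stapler  | Jack    
Monitor  | Leo     
Router   | Dave    
Notebook | Leo     
Phone    | Leo     


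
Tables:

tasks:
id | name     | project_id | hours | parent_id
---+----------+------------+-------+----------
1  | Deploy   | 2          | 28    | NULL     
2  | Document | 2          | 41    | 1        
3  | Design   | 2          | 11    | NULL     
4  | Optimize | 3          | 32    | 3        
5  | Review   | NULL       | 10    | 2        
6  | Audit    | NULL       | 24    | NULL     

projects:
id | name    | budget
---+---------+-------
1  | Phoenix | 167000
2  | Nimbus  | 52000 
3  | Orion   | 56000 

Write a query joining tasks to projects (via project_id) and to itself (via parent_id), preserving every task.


Two LEFT JOINs from the same base table tasks: one to projects via project_id, one to tasks itself via parent_id. Both are LEFT so every task is preserved.
Match against projects:
  - task 1 (Deploy): project_id=2 -> matches Nimbus
  - task 2 (Document): project_id=2 -> matches Nimbus
  - task 3 (Design): project_id=2 -> matches Nimbus
  - task 4 (Optimize): project_id=3 -> matches Orion
  - task 5 (Review): project_id=NULL, no match -> kept with NULL
  - task 6 (Audit): project_id=NULL, no match -> kept with NULL
Match against tasks (self):
  - task 1 (Deploy): parent_id=NULL -> NULL
  - task 2 (Document): parent_id=1 -> Deploy
  - task 3 (Design): parent_id=NULL -> NULL
  - task 4 (Optimize): parent_id=3 -> Design
  - task 5 (Review): parent_id=2 -> Document
  - task 6 (Audit): parent_id=NULL -> NULL

SQL:
SELECT a.name, b.name AS project, c.name AS parent
FROM tasks a
LEFT JOIN projects b ON a.project_id = b.id
LEFT JOIN tasks c ON a.parent_id = c.id

Result:
name     | project | parent  
---------+---------+---------
Deploy   | Nimbus  | NULL    
Document | Nimbus  | Deploy  
Design   | Nimbus  | NULL    
Optimize | Orion   | Design  
Review   | NULL    | Document
Audit    | NULL    | NULL    


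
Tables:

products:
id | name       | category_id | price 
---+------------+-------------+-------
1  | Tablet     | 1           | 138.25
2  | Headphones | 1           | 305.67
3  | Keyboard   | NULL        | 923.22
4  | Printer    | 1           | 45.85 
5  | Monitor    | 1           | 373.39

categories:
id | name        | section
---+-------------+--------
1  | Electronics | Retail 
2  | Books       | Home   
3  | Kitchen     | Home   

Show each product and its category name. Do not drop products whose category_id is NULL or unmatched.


LEFT JOIN keeps every row from products (the left table); where category_id has no match in categories, the category columns become NULL. Walk through each product:
  - product 1 (Tablet): category_id=1 -> matches Electronics
  - product 2 (Headphones): category_id=1 -> matches Electronics
  - product 3 (Keyboard): category_id=NULL, no match -> kept with NULL
  - product 4 (Printer): category_id=1 -> matches Electronics
  - product 5 (Monitor): category_id=1 -> matches Electronics
All 5 rows appear; 1 has NULL category.

SQL:
SELECT a.name, b.name AS category
FROM products a
LEFT JOIN categories b ON a.category_id = b.id

Result:
name       | category   
-----------+------------
Tablet     | Electronics
Headphones | Electronics
Keyboard   | NULL       
Printer    | Electronics
Monitor    | Electronics


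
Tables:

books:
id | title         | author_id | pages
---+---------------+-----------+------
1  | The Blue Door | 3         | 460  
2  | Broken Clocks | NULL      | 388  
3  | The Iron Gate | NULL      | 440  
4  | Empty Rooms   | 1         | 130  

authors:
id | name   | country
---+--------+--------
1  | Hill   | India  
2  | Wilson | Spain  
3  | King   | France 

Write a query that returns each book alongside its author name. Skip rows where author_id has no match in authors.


INNER JOIN keeps only books rows whose author_id matches an id in authors. Walk through each book:
  - book 1 (The Blue Door): author_id=3 -> matches King
  - book 2 (Broken Clocks): author_id=NULL, no match -> dropped
  - book 3 (The Iron Gate): author_id=NULL, no match -> dropped
  - book 4 (Empty Rooms): author_id=1 -> matches Hill
So 2 of 4 rows are dropped.

SQL:
SELECT a.title, b.name AS author
FROM books a
INNER JOIN authors b ON a.author_id = b.id

Result:
title         | author
--------------+-------
The Blue Door | King  
Empty Rooms   | Hill  


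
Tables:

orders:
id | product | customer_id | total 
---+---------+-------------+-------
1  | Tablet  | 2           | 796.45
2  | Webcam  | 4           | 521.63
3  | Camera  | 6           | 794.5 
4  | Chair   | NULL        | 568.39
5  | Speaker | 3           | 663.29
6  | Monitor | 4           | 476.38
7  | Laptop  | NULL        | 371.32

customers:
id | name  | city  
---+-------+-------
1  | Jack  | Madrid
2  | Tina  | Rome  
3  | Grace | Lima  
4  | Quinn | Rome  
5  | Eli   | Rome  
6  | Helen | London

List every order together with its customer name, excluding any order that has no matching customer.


INNER JOIN keeps only orders rows whose customer_id matches an id in customers. Walk through each order:
  - order 1 (Tablet): customer_id=2 -> matches Tina
  - order 2 (Webcam): customer_id=4 -> matches Quinn
  - order 3 (Camera): customer_id=6 -> matches Helen
  - order 4 (Chair): customer_id=NULL, no match -> dropped
  - order 5 (Speaker): customer_id=3 -> matches Grace
  - order 6 (Monitor): customer_id=4 -> matches Quinn
  - order 7 (Laptop): customer_id=NULL, no match -> dropped
So 2 of 7 rows are dropped.

SQL:
SELECT a.product, b.name AS customer
FROM orders a
INNER JOIN customers b ON a.customer_id = b.id

Result:
product | customer
--------+---------
Tablet  | Tina    
Webcam  | Quinn   
Camera  | Helen   
Speaker | Grace   
Monitor | Quinn   


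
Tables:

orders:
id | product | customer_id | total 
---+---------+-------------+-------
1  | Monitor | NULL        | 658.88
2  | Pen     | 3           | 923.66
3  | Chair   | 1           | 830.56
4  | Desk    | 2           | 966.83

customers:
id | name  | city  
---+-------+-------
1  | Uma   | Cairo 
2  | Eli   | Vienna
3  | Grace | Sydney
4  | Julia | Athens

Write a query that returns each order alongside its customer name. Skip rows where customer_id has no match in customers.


INNER JOIN keeps only orders rows whose customer_id matches an id in customers. Walk through each order:
  - order 1 (Monitor): customer_id=NULL, no match -> dropped
  - order 2 (Pen): customer_id=3 -> matches Grace
  - order 3 (Chair): customer_id=1 -> matches Uma
  - order 4 (Desk): customer_id=2 -> matches Eli
So 1 of 4 rows is dropped.

SQL:
SELECT a.product, b.name AS customer
FROM orders a
INNER JOIN customers b ON a.customer_id = b.id

Result:
product | customer
--------+---------
Pen     | Grace   
Chair   | Uma     
Desk    | Eli     


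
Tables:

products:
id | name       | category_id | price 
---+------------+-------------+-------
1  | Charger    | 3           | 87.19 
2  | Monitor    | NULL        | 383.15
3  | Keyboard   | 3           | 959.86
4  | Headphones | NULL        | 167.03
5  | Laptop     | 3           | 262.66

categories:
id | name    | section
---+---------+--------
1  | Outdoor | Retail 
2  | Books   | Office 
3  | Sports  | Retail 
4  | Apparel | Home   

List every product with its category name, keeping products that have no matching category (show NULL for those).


LEFT JOIN keeps every row from products (the left table); where category_id has no match in categories, the category columns become NULL. Walk through each product:
  - product 1 (Charger): category_id=3 -> matches Sports
  - product 2 (Monitor): category_id=NULL, no match -> kept with NULL
  - product 3 (Keyboard): category_id=3 -> matches Sports
  - product 4 (Headphones): category_id=NULL, no match -> kept with NULL
  - product 5 (Laptop): category_id=3 -> matches Sports
All 5 rows appear; 2 have NULL category.

SQL:
SELECT a.name, b.name AS category
FROM products a
LEFT JOIN categories b ON a.category_id = b.id

Result:
name       | category
-----------+---------
Charger    | Sports  
Monitor    | NULL    
Keyboard   | Sports  
Headphones | NULL    
Laptop     | Sports  


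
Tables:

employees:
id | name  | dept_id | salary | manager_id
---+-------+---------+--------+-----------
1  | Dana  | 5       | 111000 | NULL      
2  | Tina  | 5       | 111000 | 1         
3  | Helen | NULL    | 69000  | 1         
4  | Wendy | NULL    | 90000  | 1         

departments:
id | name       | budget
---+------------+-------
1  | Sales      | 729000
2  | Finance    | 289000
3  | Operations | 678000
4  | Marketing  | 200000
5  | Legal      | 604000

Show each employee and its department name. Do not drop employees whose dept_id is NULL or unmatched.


LEFT JOIN keeps every row from employees (the left table); where dept_id has no match in departments, the department columns become NULL. Walk through each employee:
  - employee 1 (Dana): dept_id=5 -> matches Legal
  - employee 2 (Tina): dept_id=5 -> matches Legal
  - employee 3 (Helen): dept_id=NULL, no match -> kept with NULL
  - employee 4 (Wendy): dept_id=NULL, no match -> kept with NULL
All 4 rows appear; 2 have NULL department.

SQL:
SELECT a.name, b.name AS department
FROM employees a
LEFT JOIN departments b ON a.dept_id = b.id

Result:
name  | department
------+-----------
Dana  | Legal     
Tina  | Legal     
Helen | NULL      
Wendy | NULL      


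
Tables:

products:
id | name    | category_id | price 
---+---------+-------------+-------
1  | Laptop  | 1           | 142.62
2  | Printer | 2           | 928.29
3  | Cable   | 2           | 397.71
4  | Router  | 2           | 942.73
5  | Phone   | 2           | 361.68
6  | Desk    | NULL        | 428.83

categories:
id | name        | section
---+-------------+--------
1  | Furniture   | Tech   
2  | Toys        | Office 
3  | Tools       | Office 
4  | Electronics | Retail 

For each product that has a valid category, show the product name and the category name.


INNER JOIN keeps only products rows whose category_id matches an id in categories. Walk through each product:
  - product 1 (Laptop): category_id=1 -> matches Furniture
  - product 2 (Printer): category_id=2 -> matches Toys
  - product 3 (Cable): category_id=2 -> matches Toys
  - product 4 (Router): category_id=2 -> matches Toys
  - product 5 (Phone): category_id=2 -> matches Toys
  - product 6 (Desk): category_id=NULL, no match -> dropped
So 1 of 6 rows is dropped.

SQL:
SELECT a.name, b.name AS category
FROM products a
INNER JOIN categories b ON a.category_id = b.id

Result:
name    | category 
--------+----------
Laptop  | Furniture
Printer | Toys     
Cable   | Toys     
Router  | Toys     
Phone   | Toys     


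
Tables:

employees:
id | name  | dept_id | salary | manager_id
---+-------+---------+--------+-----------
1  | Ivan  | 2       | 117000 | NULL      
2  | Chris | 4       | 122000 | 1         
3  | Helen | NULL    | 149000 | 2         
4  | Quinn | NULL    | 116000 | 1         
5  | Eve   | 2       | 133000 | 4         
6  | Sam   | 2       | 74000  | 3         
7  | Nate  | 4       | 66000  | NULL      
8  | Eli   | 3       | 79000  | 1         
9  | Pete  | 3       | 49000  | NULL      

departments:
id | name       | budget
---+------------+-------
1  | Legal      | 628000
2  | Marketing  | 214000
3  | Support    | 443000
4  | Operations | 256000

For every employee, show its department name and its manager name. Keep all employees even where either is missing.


Two LEFT JOINs from the same base table employees: one to departments via dept_id, one to employees itself via manager_id. Both are LEFT so every employee is preserved.
Match against departments:
  - employee 1 (Ivan): dept_id=2 -> matches Marketing
  - employee 2 (Chris): dept_id=4 -> matches Operations
  - employee 3 (Helen): dept_id=NULL, no match -> kept with NULL
  - employee 4 (Quinn): dept_id=NULL, no match -> kept with NULL
  - employee 5 (Eve): dept_id=2 -> matches Marketing
  - employee 6 (Sam): dept_id=2 -> matches Marketing
  - employee 7 (Nate): dept_id=4 -> matches Operations
  - employee 8 (Eli): dept_id=3 -> matches Support
  - employee 9 (Pete): dept_id=3 -> matches Support
Match against employees (self):
  - employee 1 (Ivan): manager_id=NULL -> NULL
  - employee 2 (Chris): manager_id=1 -> Ivan
  - employee 3 (Helen): manager_id=2 -> Chris
  - employee 4 (Quinn): manager_id=1 -> Ivan
  - employee 5 (Eve): manager_id=4 -> Quinn
  - employee 6 (Sam): manager_id=3 -> Helen
  - employee 7 (Nate): manager_id=NULL -> NULL
  - employee 8 (Eli): manager_id=1 -> Ivan
  - employee 9 (Pete): manager_id=NULL -> NULL

SQL:
SELECT a.name, b.name AS department, c.name AS manager
FROM employees a
LEFT JOIN departments b ON a.dept_id = b.id
LEFT JOIN employees c ON a.manager_id = c.id

Result:
name  | department | manager
------+------------+--------
Ivan  | Marketing  | NULL   
Chris | Operations | Ivan   
Helen | NULL       | Chris  
Quinn | NULL       | Ivan   
Eve   | Marketing  | Quinn  
Sam   | Marketing  | Helen  
Nate  | Operations | NULL   
Eli   | Support    | Ivan   
Pete  | Support    | NULL   


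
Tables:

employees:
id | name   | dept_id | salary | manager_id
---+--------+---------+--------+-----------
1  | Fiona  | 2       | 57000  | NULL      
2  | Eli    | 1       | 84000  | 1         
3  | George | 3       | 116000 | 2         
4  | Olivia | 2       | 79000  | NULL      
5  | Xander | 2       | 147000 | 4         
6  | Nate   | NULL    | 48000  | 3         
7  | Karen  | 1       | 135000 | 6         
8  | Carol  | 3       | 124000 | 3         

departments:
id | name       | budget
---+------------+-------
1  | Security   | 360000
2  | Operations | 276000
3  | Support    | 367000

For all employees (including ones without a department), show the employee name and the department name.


LEFT JOIN keeps every row from employees (the left table); where dept_id has no match in departments, the department columns become NULL. Walk through each employee:
  - employee 1 (Fiona): dept_id=2 -> matches Operations
  - employee 2 (Eli): dept_id=1 -> matches Security
  - employee 3 (George): dept_id=3 -> matches Support
  - employee 4 (Olivia): dept_id=2 -> matches Operations
  - employee 5 (Xander): dept_id=2 -> matches Operations
  - employee 6 (Nate): dept_id=NULL, no match -> kept with NULL
  - employee 7 (Karen): dept_id=1 -> matches Security
  - employee 8 (Carol): dept_id=3 -> matches Support
All 8 rows appear; 1 has NULL department.

SQL:
SELECT a.name, b.name AS department
FROM employees a
LEFT JOIN departments b ON a.dept_id = b.id

Result:
name   | department
-------+-----------
Fiona  | Operations
Eli    | Security  
George | Support   
Olivia | Operations
Xander | Operations
Nate   | NULL      
Karen  | Security  
Carol  | Support   


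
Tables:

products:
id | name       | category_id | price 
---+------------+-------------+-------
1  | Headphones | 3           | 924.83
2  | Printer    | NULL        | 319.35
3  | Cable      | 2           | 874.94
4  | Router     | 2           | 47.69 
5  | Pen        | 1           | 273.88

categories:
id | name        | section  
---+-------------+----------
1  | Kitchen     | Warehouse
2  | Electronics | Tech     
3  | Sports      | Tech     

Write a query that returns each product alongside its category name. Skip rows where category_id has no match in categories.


INNER JOIN keeps only products rows whose category_id matches an id in categories. Walk through each product:
  - product 1 (Headphones): category_id=3 -> matches Sports
  - product 2 (Printer): category_id=NULL, no match -> dropped
  - product 3 (Cable): category_id=2 -> matches Electronics
  - product 4 (Router): category_id=2 -> matches Electronics
  - product 5 (Pen): category_id=1 -> matches Kitchen
So 1 of 5 rows is dropped.

SQL:
SELECT a.name, b.name AS category
FROM products a
INNER JOIN categories b ON a.category_id = b.id

Result:
name       | category   
-----------+------------
Headphones | Sports     
Cable      | Electronics
Router     | Electronics
Pen        | Kitchen    


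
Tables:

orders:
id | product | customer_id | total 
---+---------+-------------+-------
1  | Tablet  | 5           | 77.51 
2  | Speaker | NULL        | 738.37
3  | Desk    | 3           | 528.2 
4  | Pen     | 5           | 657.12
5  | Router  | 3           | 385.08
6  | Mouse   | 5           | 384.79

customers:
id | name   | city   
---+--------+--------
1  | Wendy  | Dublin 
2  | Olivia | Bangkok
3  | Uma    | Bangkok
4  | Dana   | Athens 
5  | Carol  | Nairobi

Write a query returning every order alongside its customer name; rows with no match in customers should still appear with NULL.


LEFT JOIN keeps every row from orders (the left table); where customer_id has no match in customers, the customer columns become NULL. Walk through each order:
  - order 1 (Tablet): customer_id=5 -> matches Carol
  - order 2 (Speaker): customer_id=NULL, no match -> kept with NULL
  - order 3 (Desk): customer_id=3 -> matches Uma
  - order 4 (Pen): customer_id=5 -> matches Carol
  - order 5 (Router): customer_id=3 -> matches Uma
  - order 6 (Mouse): customer_id=5 -> matches Carol
All 6 rows appear; 1 has NULL customer.

SQL:
SELECT a.product, b.name AS customer
FROM orders a
LEFT JOIN customers b ON a.customer_id = b.id

Result:
product | customer
--------+---------
Tablet  | Carol   
Speaker | NULL    
Desk    | Uma     
Pen     | Carol   
Router  | Uma     
Mouse   | Carol   


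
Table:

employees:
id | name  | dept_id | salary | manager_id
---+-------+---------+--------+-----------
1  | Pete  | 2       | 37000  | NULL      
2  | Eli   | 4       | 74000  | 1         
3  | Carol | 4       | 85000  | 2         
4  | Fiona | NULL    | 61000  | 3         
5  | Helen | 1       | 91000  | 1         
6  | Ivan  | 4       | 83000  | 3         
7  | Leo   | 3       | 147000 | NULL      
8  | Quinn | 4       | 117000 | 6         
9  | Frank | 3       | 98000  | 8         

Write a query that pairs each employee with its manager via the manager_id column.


This is a self-join: employees is joined to a second copy of itself, matching each row's manager_id to another row's id. Use LEFT JOIN so rows with manager_id=NULL are kept.
  - employee 1 (Pete): manager_id=NULL -> NULL
  - employee 2 (Eli): manager_id=1 -> Pete
  - employee 3 (Carol): manager_id=2 -> Eli
  - employee 4 (Fiona): manager_id=3 -> Carol
  - employee 5 (Helen): manager_id=1 -> Pete
  - employee 6 (Ivan): manager_id=3 -> Carol
  - employee 7 (Leo): manager_id=NULL -> NULL
  - employee 8 (Quinn): manager_id=6 -> Ivan
  - employee 9 (Frank): manager_id=8 -> Quinn

SQL:
SELECT a.name AS item, b.name AS manager
FROM employees a
LEFT JOIN employees b ON a.manager_id = b.id

Result:
item  | manager
------+--------
Pete  | NULL   
Eli   | Pete   
Carol | Eli    
Fiona | Carol  
Helen | Pete   
Ivan  | Carol  
Leo   | NULL   
Quinn | Ivan   
Frank | Quinn  


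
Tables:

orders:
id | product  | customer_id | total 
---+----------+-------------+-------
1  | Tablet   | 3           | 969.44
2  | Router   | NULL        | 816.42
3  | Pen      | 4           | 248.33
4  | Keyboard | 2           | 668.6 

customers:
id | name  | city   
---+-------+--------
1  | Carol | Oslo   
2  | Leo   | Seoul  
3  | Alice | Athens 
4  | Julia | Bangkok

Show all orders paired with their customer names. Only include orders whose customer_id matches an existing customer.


INNER JOIN keeps only orders rows whose customer_id matches an id in customers. Walk through each order:
  - order 1 (Tablet): customer_id=3 -> matches Alice
  - order 2 (Router): customer_id=NULL, no match -> dropped
  - order 3 (Pen): customer_id=4 -> matches Julia
  - order 4 (Keyboard): customer_id=2 -> matches Leo
So 1 of 4 rows is dropped.

SQL:
SELECT a.product, b.name AS customer
FROM orders a
INNER JOIN customers b ON a.customer_id = b.id

Result:
product  | customer
---------+---------
Tablet   | Alice   
Pen      | Julia   
Keyboard | Leo     


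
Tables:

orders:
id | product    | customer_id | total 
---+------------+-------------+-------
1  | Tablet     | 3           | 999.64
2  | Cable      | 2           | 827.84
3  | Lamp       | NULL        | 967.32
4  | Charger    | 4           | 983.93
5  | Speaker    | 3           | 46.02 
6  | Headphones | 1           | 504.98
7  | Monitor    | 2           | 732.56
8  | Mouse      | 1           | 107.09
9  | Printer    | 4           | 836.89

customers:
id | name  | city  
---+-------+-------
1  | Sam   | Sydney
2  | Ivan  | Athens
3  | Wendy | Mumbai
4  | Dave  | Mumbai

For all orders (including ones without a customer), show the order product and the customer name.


LEFT JOIN keeps every row from orders (the left table); where customer_id has no match in customers, the customer columns become NULL. Walk through each order:
  - order 1 (Tablet): customer_id=3 -> matches Wendy
  - order 2 (Cable): customer_id=2 -> matches Ivan
  - order 3 (Lamp): customer_id=NULL, no match -> kept with NULL
  - order 4 (Charger): customer_id=4 -> matches Dave
  - order 5 (Speaker): customer_id=3 -> matches Wendy
  - order 6 (Headphones): customer_id=1 -> matches Sam
  - order 7 (Monitor): customer_id=2 -> matches Ivan
  - order 8 (Mouse): customer_id=1 -> matches Sam
  - order 9 (Printer): customer_id=4 -> matches Dave
All 9 rows appear; 1 has NULL customer.

SQL:
SELECT a.product, b.name AS customer
FROM orders a
LEFT JOIN customers b ON a.customer_id = b.id

Result:
product    | customer
-----------+---------
Tablet     | Wendy   
Cable      | Ivan    
Lamp       | NULL    
Charger    | Dave    
Speaker    | Wendy   
Headphones | Sam     
Monitor    | Ivan    
Mouse      | Sam     
Printer    | Dave    


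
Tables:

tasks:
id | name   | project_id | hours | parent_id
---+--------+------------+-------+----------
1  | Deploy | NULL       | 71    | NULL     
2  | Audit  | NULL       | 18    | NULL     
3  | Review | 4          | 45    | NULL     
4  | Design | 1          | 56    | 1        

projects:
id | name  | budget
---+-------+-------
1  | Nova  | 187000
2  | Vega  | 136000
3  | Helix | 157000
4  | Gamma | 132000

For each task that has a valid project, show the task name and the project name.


INNER JOIN keeps only tasks rows whose project_id matches an id in projects. Walk through each task:
  - task 1 (Deploy): project_id=NULL, no match -> dropped
  - task 2 (Audit): project_id=NULL, no match -> dropped
  - task 3 (Review): project_id=4 -> matches Gamma
  - task 4 (Design): project_id=1 -> matches Nova
So 2 of 4 rows are dropped.

SQL:
SELECT a.name, b.name AS project
FROM tasks a
INNER JOIN projects b ON a.project_id = b.id

Result:
name   | project
-------+--------
Review | Gamma  
Design | Nova   


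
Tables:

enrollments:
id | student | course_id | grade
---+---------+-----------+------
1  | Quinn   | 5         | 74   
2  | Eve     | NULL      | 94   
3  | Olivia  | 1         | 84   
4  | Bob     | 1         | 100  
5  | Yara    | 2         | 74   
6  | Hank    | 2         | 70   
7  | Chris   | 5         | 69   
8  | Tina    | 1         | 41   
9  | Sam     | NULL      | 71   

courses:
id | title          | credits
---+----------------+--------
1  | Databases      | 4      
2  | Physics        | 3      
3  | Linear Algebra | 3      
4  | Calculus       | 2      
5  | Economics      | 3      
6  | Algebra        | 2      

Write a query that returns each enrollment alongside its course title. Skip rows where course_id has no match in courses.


INNER JOIN keeps only enrollments rows whose course_id matches an id in courses. Walk through each enrollment:
  - enrollment 1 (Quinn): course_id=5 -> matches Economics
  - enrollment 2 (Eve): course_id=NULL, no match -> dropped
  - enrollment 3 (Olivia): course_id=1 -> matches Databases
  - enrollment 4 (Bob): course_id=1 -> matches Databases
  - enrollment 5 (Yara): course_id=2 -> matches Physics
  - enrollment 6 (Hank): course_id=2 -> matches Physics
  - enrollment 7 (Chris): course_id=5 -> matches Economics
  - enrollment 8 (Tina): course_id=1 -> matches Databases
  - enrollment 9 (Sam): course_id=NULL, no match -> dropped
So 2 of 9 rows are dropped.

SQL:
SELECT a.student, b.title AS course
FROM enrollments a
INNER JOIN courses b ON a.course_id = b.id

Result:
student | course   
--------+----------
Quinn   | Economics
Olivia  | Databases
Bob     | Databases
Yara    | Physics  
Hank    | Physics  
Chris   | Economics
Tina    | Databases


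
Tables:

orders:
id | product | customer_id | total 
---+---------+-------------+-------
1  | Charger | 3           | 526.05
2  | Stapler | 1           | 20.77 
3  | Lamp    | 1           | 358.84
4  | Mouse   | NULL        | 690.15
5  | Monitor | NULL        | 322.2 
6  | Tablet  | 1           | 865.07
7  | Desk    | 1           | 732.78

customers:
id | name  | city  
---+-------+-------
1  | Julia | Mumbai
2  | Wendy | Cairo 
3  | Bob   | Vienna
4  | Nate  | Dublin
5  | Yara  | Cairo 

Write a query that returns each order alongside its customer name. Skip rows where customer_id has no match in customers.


INNER JOIN keeps only orders rows whose customer_id matches an id in customers. Walk through each order:
  - order 1 (Charger): customer_id=3 -> matches Bob
  - order 2 (Stapler): customer_id=1 -> matches Julia
  - order 3 (Lamp): customer_id=1 -> matches Julia
  - order 4 (Mouse): customer_id=NULL, no match -> dropped
  - order 5 (Monitor): customer_id=NULL, no match -> dropped
  - order 6 (Tablet): customer_id=1 -> matches Julia
  - order 7 (Desk): customer_id=1 -> matches Julia
So 2 of 7 rows are dropped.

SQL:
SELECT a.product, b.name AS customer
FROM orders a
INNER JOIN customers b ON a.customer_id = b.id

Result:
product | customer
--------+---------
Charger | Bob     
Stapler | Julia   
Lamp    | Julia   
Tablet  | Julia   
Desk    | Julia   


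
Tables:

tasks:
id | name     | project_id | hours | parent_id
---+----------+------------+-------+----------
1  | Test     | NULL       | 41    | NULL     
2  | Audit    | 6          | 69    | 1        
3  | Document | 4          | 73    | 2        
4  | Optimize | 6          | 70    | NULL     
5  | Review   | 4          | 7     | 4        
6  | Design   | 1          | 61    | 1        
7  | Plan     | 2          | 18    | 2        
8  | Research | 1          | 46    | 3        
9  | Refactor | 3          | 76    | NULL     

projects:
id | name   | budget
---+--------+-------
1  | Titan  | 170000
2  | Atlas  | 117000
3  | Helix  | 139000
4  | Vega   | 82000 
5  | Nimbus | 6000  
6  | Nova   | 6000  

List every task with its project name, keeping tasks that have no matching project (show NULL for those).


LEFT JOIN keeps every row from tasks (the left table); where project_id has no match in projects, the project columns become NULL. Walk through each task:
  - task 1 (Test): project_id=NULL, no match -> kept with NULL
  - task 2 (Audit): project_id=6 -> matches Nova
  - task 3 (Document): project_id=4 -> matches Vega
  - task 4 (Optimize): project_id=6 -> matches Nova
  - task 5 (Review): project_id=4 -> matches Vega
  - task 6 (Design): project_id=1 -> matches Titan
  - task 7 (Plan): project_id=2 -> matches Atlas
  - task 8 (Research): project_id=1 -> matches Titan
  - task 9 (Refactor): project_id=3 -> matches Helix
All 9 rows appear; 1 has NULL project.

SQL:
SELECT a.name, b.name AS project
FROM tasks a
LEFT JOIN projects b ON a.project_id = b.id

Result:
name     | project
---------+--------
Test     | NULL   
Audit    | Nova   
Document | Vega   
Optimize | Nova   
Review   | Vega   
Design   | Titan  
Plan     | Atlas  
Research | Titan  
Refactor | Helix  


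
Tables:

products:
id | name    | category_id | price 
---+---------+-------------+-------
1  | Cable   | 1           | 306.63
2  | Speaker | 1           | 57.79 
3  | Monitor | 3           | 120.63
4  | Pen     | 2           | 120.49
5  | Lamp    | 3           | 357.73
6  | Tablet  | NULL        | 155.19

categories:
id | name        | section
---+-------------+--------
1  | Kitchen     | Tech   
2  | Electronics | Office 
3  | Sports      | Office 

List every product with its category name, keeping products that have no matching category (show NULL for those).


LEFT JOIN keeps every row from products (the left table); where category_id has no match in categories, the category columns become NULL. Walk through each product:
  - product 1 (Cable): category_id=1 -> matches Kitchen
  - product 2 (Speaker): category_id=1 -> matches Kitchen
  - product 3 (Monitor): category_id=3 -> matches Sports
  - product 4 (Pen): category_id=2 -> matches Electronics
  - product 5 (Lamp): category_id=3 -> matches Sports
  - product 6 (Tablet): category_id=NULL, no match -> kept with NULL
All 6 rows appear; 1 has NULL category.

SQL:
SELECT a.name, b.name AS category
FROM products a
LEFT JOIN categories b ON a.category_id = b.id

Result:
name    | category   
--------+------------
Cable   | Kitchen    
Speaker | Kitchen    
Monitor | Sports     
Pen     | Electronics
Lamp    | Sports     
Tablet  | NULL       


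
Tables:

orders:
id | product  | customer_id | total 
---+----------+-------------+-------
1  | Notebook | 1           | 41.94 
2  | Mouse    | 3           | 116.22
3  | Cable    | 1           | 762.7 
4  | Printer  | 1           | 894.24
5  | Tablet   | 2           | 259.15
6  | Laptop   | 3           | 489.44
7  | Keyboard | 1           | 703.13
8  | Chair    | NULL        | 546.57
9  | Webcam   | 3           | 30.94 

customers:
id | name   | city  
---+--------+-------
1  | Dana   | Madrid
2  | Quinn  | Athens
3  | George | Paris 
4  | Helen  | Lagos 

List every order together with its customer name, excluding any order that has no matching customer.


INNER JOIN keeps only orders rows whose customer_id matches an id in customers. Walk through each order:
  - order 1 (Notebook): customer_id=1 -> matches Dana
  - order 2 (Mouse): customer_id=3 -> matches George
  - order 3 (Cable): customer_id=1 -> matches Dana
  - order 4 (Printer): customer_id=1 -> matches Dana
  - order 5 (Tablet): customer_id=2 -> matches Quinn
  - order 6 (Laptop): customer_id=3 -> matches George
  - order 7 (Keyboard): customer_id=1 -> matches Dana
  - order 8 (Chair): customer_id=NULL, no match -> dropped
  - order 9 (Webcam): customer_id=3 -> matches George
So 1 of 9 rows is dropped.

SQL:
SELECT a.product, b.name AS customer
FROM orders a
INNER JOIN customers b ON a.customer_id = b.id

Result:
product  | customer
---------+---------
Notebook | Dana    
Mouse    | George  
Cable    | Dana    
Printer  | Dana    
Tablet   | Quinn   
Laptop   | George  
Keyboard | Dana    
Webcam   | George  
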